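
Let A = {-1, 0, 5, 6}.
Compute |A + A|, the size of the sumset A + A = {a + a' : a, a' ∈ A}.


A + A = {a + a' : a, a' ∈ A}; |A| = 4.
General bounds: 2|A| - 1 ≤ |A + A| ≤ |A|(|A|+1)/2, i.e. 7 ≤ |A + A| ≤ 10.
Lower bound 2|A|-1 is attained iff A is an arithmetic progression.
Enumerate sums a + a' for a ≤ a' (symmetric, so this suffices):
a = -1: -1+-1=-2, -1+0=-1, -1+5=4, -1+6=5
a = 0: 0+0=0, 0+5=5, 0+6=6
a = 5: 5+5=10, 5+6=11
a = 6: 6+6=12
Distinct sums: {-2, -1, 0, 4, 5, 6, 10, 11, 12}
|A + A| = 9

|A + A| = 9


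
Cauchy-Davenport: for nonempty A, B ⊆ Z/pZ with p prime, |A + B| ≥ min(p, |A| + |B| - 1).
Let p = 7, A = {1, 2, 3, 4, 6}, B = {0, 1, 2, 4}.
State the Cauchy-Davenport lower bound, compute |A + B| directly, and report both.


Cauchy-Davenport: |A + B| ≥ min(p, |A| + |B| - 1) for A, B nonempty in Z/pZ.
|A| = 5, |B| = 4, p = 7.
CD lower bound = min(7, 5 + 4 - 1) = min(7, 8) = 7.
Compute A + B mod 7 directly:
a = 1: 1+0=1, 1+1=2, 1+2=3, 1+4=5
a = 2: 2+0=2, 2+1=3, 2+2=4, 2+4=6
a = 3: 3+0=3, 3+1=4, 3+2=5, 3+4=0
a = 4: 4+0=4, 4+1=5, 4+2=6, 4+4=1
a = 6: 6+0=6, 6+1=0, 6+2=1, 6+4=3
A + B = {0, 1, 2, 3, 4, 5, 6}, so |A + B| = 7.
Verify: 7 ≥ 7? Yes ✓.

CD lower bound = 7, actual |A + B| = 7.


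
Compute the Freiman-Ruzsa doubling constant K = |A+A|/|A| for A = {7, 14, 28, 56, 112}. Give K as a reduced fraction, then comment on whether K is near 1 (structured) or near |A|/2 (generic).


|A| = 5.
Compute A + A by enumerating all 25 pairs.
A + A = {14, 21, 28, 35, 42, 56, 63, 70, 84, 112, 119, 126, 140, 168, 224}, so |A + A| = 15.
K = |A + A| / |A| = 15/5 = 3/1 ≈ 3.0000.
Reference: AP of size 5 gives K = 9/5 ≈ 1.8000; a fully generic set of size 5 gives K ≈ 3.0000.

|A| = 5, |A + A| = 15, K = 15/5 = 3/1.


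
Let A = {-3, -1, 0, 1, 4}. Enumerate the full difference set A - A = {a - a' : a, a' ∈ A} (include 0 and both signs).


A - A = {a - a' : a, a' ∈ A}.
Compute a - a' for each ordered pair (a, a'):
a = -3: -3--3=0, -3--1=-2, -3-0=-3, -3-1=-4, -3-4=-7
a = -1: -1--3=2, -1--1=0, -1-0=-1, -1-1=-2, -1-4=-5
a = 0: 0--3=3, 0--1=1, 0-0=0, 0-1=-1, 0-4=-4
a = 1: 1--3=4, 1--1=2, 1-0=1, 1-1=0, 1-4=-3
a = 4: 4--3=7, 4--1=5, 4-0=4, 4-1=3, 4-4=0
Collecting distinct values (and noting 0 appears from a-a):
A - A = {-7, -5, -4, -3, -2, -1, 0, 1, 2, 3, 4, 5, 7}
|A - A| = 13

A - A = {-7, -5, -4, -3, -2, -1, 0, 1, 2, 3, 4, 5, 7}


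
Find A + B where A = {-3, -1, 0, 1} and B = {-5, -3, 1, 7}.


A + B = {a + b : a ∈ A, b ∈ B}.
Enumerate all |A|·|B| = 4·4 = 16 pairs (a, b) and collect distinct sums.
a = -3: -3+-5=-8, -3+-3=-6, -3+1=-2, -3+7=4
a = -1: -1+-5=-6, -1+-3=-4, -1+1=0, -1+7=6
a = 0: 0+-5=-5, 0+-3=-3, 0+1=1, 0+7=7
a = 1: 1+-5=-4, 1+-3=-2, 1+1=2, 1+7=8
Collecting distinct sums: A + B = {-8, -6, -5, -4, -3, -2, 0, 1, 2, 4, 6, 7, 8}
|A + B| = 13

A + B = {-8, -6, -5, -4, -3, -2, 0, 1, 2, 4, 6, 7, 8}


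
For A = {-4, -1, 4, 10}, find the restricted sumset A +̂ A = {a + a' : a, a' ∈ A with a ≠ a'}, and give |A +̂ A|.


Restricted sumset: A +̂ A = {a + a' : a ∈ A, a' ∈ A, a ≠ a'}.
Equivalently, take A + A and drop any sum 2a that is achievable ONLY as a + a for a ∈ A (i.e. sums representable only with equal summands).
Enumerate pairs (a, a') with a < a' (symmetric, so each unordered pair gives one sum; this covers all a ≠ a'):
  -4 + -1 = -5
  -4 + 4 = 0
  -4 + 10 = 6
  -1 + 4 = 3
  -1 + 10 = 9
  4 + 10 = 14
Collected distinct sums: {-5, 0, 3, 6, 9, 14}
|A +̂ A| = 6
(Reference bound: |A +̂ A| ≥ 2|A| - 3 for |A| ≥ 2, with |A| = 4 giving ≥ 5.)

|A +̂ A| = 6


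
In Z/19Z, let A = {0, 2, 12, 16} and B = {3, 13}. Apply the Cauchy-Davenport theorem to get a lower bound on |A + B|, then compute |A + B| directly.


Cauchy-Davenport: |A + B| ≥ min(p, |A| + |B| - 1) for A, B nonempty in Z/pZ.
|A| = 4, |B| = 2, p = 19.
CD lower bound = min(19, 4 + 2 - 1) = min(19, 5) = 5.
Compute A + B mod 19 directly:
a = 0: 0+3=3, 0+13=13
a = 2: 2+3=5, 2+13=15
a = 12: 12+3=15, 12+13=6
a = 16: 16+3=0, 16+13=10
A + B = {0, 3, 5, 6, 10, 13, 15}, so |A + B| = 7.
Verify: 7 ≥ 5? Yes ✓.

CD lower bound = 5, actual |A + B| = 7.


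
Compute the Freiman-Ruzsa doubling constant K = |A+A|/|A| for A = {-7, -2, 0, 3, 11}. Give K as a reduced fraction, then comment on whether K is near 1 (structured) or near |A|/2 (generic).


|A| = 5.
Compute A + A by enumerating all 25 pairs.
A + A = {-14, -9, -7, -4, -2, 0, 1, 3, 4, 6, 9, 11, 14, 22}, so |A + A| = 14.
K = |A + A| / |A| = 14/5 (already in lowest terms) ≈ 2.8000.
Reference: AP of size 5 gives K = 9/5 ≈ 1.8000; a fully generic set of size 5 gives K ≈ 3.0000.

|A| = 5, |A + A| = 14, K = 14/5.


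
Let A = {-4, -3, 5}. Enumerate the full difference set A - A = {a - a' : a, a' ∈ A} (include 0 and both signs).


A - A = {a - a' : a, a' ∈ A}.
Compute a - a' for each ordered pair (a, a'):
a = -4: -4--4=0, -4--3=-1, -4-5=-9
a = -3: -3--4=1, -3--3=0, -3-5=-8
a = 5: 5--4=9, 5--3=8, 5-5=0
Collecting distinct values (and noting 0 appears from a-a):
A - A = {-9, -8, -1, 0, 1, 8, 9}
|A - A| = 7

A - A = {-9, -8, -1, 0, 1, 8, 9}


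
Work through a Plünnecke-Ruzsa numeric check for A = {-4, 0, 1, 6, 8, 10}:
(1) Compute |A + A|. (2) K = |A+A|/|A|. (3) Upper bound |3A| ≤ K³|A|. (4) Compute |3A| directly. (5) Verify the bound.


|A| = 6.
Step 1: Compute A + A by enumerating all 36 pairs.
A + A = {-8, -4, -3, 0, 1, 2, 4, 6, 7, 8, 9, 10, 11, 12, 14, 16, 18, 20}, so |A + A| = 18.
Step 2: Doubling constant K = |A + A|/|A| = 18/6 = 18/6 ≈ 3.0000.
Step 3: Plünnecke-Ruzsa gives |3A| ≤ K³·|A| = (3.0000)³ · 6 ≈ 162.0000.
Step 4: Compute 3A = A + A + A directly by enumerating all triples (a,b,c) ∈ A³; |3A| = 33.
Step 5: Check 33 ≤ 162.0000? Yes ✓.

K = 18/6, Plünnecke-Ruzsa bound K³|A| ≈ 162.0000, |3A| = 33, inequality holds.


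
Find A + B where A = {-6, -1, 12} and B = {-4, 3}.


A + B = {a + b : a ∈ A, b ∈ B}.
Enumerate all |A|·|B| = 3·2 = 6 pairs (a, b) and collect distinct sums.
a = -6: -6+-4=-10, -6+3=-3
a = -1: -1+-4=-5, -1+3=2
a = 12: 12+-4=8, 12+3=15
Collecting distinct sums: A + B = {-10, -5, -3, 2, 8, 15}
|A + B| = 6

A + B = {-10, -5, -3, 2, 8, 15}


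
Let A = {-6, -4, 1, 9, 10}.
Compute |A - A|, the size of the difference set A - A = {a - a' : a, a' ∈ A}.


A - A = {a - a' : a, a' ∈ A}; |A| = 5.
Bounds: 2|A|-1 ≤ |A - A| ≤ |A|² - |A| + 1, i.e. 9 ≤ |A - A| ≤ 21.
Note: 0 ∈ A - A always (from a - a). The set is symmetric: if d ∈ A - A then -d ∈ A - A.
Enumerate nonzero differences d = a - a' with a > a' (then include -d):
Positive differences: {1, 2, 5, 7, 8, 9, 13, 14, 15, 16}
Full difference set: {0} ∪ (positive diffs) ∪ (negative diffs).
|A - A| = 1 + 2·10 = 21 (matches direct enumeration: 21).

|A - A| = 21


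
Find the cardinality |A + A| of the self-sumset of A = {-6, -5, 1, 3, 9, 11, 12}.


A + A = {a + a' : a, a' ∈ A}; |A| = 7.
General bounds: 2|A| - 1 ≤ |A + A| ≤ |A|(|A|+1)/2, i.e. 13 ≤ |A + A| ≤ 28.
Lower bound 2|A|-1 is attained iff A is an arithmetic progression.
Enumerate sums a + a' for a ≤ a' (symmetric, so this suffices):
a = -6: -6+-6=-12, -6+-5=-11, -6+1=-5, -6+3=-3, -6+9=3, -6+11=5, -6+12=6
a = -5: -5+-5=-10, -5+1=-4, -5+3=-2, -5+9=4, -5+11=6, -5+12=7
a = 1: 1+1=2, 1+3=4, 1+9=10, 1+11=12, 1+12=13
a = 3: 3+3=6, 3+9=12, 3+11=14, 3+12=15
a = 9: 9+9=18, 9+11=20, 9+12=21
a = 11: 11+11=22, 11+12=23
a = 12: 12+12=24
Distinct sums: {-12, -11, -10, -5, -4, -3, -2, 2, 3, 4, 5, 6, 7, 10, 12, 13, 14, 15, 18, 20, 21, 22, 23, 24}
|A + A| = 24

|A + A| = 24


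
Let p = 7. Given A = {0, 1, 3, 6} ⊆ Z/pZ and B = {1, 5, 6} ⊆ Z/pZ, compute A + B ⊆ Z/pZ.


Work in Z/7Z: reduce every sum a + b modulo 7.
Enumerate all 12 pairs:
a = 0: 0+1=1, 0+5=5, 0+6=6
a = 1: 1+1=2, 1+5=6, 1+6=0
a = 3: 3+1=4, 3+5=1, 3+6=2
a = 6: 6+1=0, 6+5=4, 6+6=5
Distinct residues collected: {0, 1, 2, 4, 5, 6}
|A + B| = 6 (out of 7 total residues).

A + B = {0, 1, 2, 4, 5, 6}


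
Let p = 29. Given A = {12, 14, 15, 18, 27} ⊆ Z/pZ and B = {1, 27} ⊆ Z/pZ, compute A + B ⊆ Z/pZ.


Work in Z/29Z: reduce every sum a + b modulo 29.
Enumerate all 10 pairs:
a = 12: 12+1=13, 12+27=10
a = 14: 14+1=15, 14+27=12
a = 15: 15+1=16, 15+27=13
a = 18: 18+1=19, 18+27=16
a = 27: 27+1=28, 27+27=25
Distinct residues collected: {10, 12, 13, 15, 16, 19, 25, 28}
|A + B| = 8 (out of 29 total residues).

A + B = {10, 12, 13, 15, 16, 19, 25, 28}


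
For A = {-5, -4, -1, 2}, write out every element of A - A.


A - A = {a - a' : a, a' ∈ A}.
Compute a - a' for each ordered pair (a, a'):
a = -5: -5--5=0, -5--4=-1, -5--1=-4, -5-2=-7
a = -4: -4--5=1, -4--4=0, -4--1=-3, -4-2=-6
a = -1: -1--5=4, -1--4=3, -1--1=0, -1-2=-3
a = 2: 2--5=7, 2--4=6, 2--1=3, 2-2=0
Collecting distinct values (and noting 0 appears from a-a):
A - A = {-7, -6, -4, -3, -1, 0, 1, 3, 4, 6, 7}
|A - A| = 11

A - A = {-7, -6, -4, -3, -1, 0, 1, 3, 4, 6, 7}


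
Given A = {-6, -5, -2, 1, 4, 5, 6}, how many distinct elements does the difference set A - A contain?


A - A = {a - a' : a, a' ∈ A}; |A| = 7.
Bounds: 2|A|-1 ≤ |A - A| ≤ |A|² - |A| + 1, i.e. 13 ≤ |A - A| ≤ 43.
Note: 0 ∈ A - A always (from a - a). The set is symmetric: if d ∈ A - A then -d ∈ A - A.
Enumerate nonzero differences d = a - a' with a > a' (then include -d):
Positive differences: {1, 2, 3, 4, 5, 6, 7, 8, 9, 10, 11, 12}
Full difference set: {0} ∪ (positive diffs) ∪ (negative diffs).
|A - A| = 1 + 2·12 = 25 (matches direct enumeration: 25).

|A - A| = 25


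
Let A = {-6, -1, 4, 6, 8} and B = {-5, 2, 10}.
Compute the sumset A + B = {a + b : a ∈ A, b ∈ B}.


A + B = {a + b : a ∈ A, b ∈ B}.
Enumerate all |A|·|B| = 5·3 = 15 pairs (a, b) and collect distinct sums.
a = -6: -6+-5=-11, -6+2=-4, -6+10=4
a = -1: -1+-5=-6, -1+2=1, -1+10=9
a = 4: 4+-5=-1, 4+2=6, 4+10=14
a = 6: 6+-5=1, 6+2=8, 6+10=16
a = 8: 8+-5=3, 8+2=10, 8+10=18
Collecting distinct sums: A + B = {-11, -6, -4, -1, 1, 3, 4, 6, 8, 9, 10, 14, 16, 18}
|A + B| = 14

A + B = {-11, -6, -4, -1, 1, 3, 4, 6, 8, 9, 10, 14, 16, 18}


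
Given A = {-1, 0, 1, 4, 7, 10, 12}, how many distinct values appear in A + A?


A + A = {a + a' : a, a' ∈ A}; |A| = 7.
General bounds: 2|A| - 1 ≤ |A + A| ≤ |A|(|A|+1)/2, i.e. 13 ≤ |A + A| ≤ 28.
Lower bound 2|A|-1 is attained iff A is an arithmetic progression.
Enumerate sums a + a' for a ≤ a' (symmetric, so this suffices):
a = -1: -1+-1=-2, -1+0=-1, -1+1=0, -1+4=3, -1+7=6, -1+10=9, -1+12=11
a = 0: 0+0=0, 0+1=1, 0+4=4, 0+7=7, 0+10=10, 0+12=12
a = 1: 1+1=2, 1+4=5, 1+7=8, 1+10=11, 1+12=13
a = 4: 4+4=8, 4+7=11, 4+10=14, 4+12=16
a = 7: 7+7=14, 7+10=17, 7+12=19
a = 10: 10+10=20, 10+12=22
a = 12: 12+12=24
Distinct sums: {-2, -1, 0, 1, 2, 3, 4, 5, 6, 7, 8, 9, 10, 11, 12, 13, 14, 16, 17, 19, 20, 22, 24}
|A + A| = 23

|A + A| = 23


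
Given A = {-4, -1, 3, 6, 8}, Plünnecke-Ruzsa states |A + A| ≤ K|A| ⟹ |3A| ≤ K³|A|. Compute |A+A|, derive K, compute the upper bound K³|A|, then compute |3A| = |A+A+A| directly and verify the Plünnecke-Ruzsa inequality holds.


|A| = 5.
Step 1: Compute A + A by enumerating all 25 pairs.
A + A = {-8, -5, -2, -1, 2, 4, 5, 6, 7, 9, 11, 12, 14, 16}, so |A + A| = 14.
Step 2: Doubling constant K = |A + A|/|A| = 14/5 = 14/5 ≈ 2.8000.
Step 3: Plünnecke-Ruzsa gives |3A| ≤ K³·|A| = (2.8000)³ · 5 ≈ 109.7600.
Step 4: Compute 3A = A + A + A directly by enumerating all triples (a,b,c) ∈ A³; |3A| = 28.
Step 5: Check 28 ≤ 109.7600? Yes ✓.

K = 14/5, Plünnecke-Ruzsa bound K³|A| ≈ 109.7600, |3A| = 28, inequality holds.


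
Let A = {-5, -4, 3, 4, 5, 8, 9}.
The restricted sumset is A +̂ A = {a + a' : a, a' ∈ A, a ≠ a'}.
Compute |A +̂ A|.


Restricted sumset: A +̂ A = {a + a' : a ∈ A, a' ∈ A, a ≠ a'}.
Equivalently, take A + A and drop any sum 2a that is achievable ONLY as a + a for a ∈ A (i.e. sums representable only with equal summands).
Enumerate pairs (a, a') with a < a' (symmetric, so each unordered pair gives one sum; this covers all a ≠ a'):
  -5 + -4 = -9
  -5 + 3 = -2
  -5 + 4 = -1
  -5 + 5 = 0
  -5 + 8 = 3
  -5 + 9 = 4
  -4 + 3 = -1
  -4 + 4 = 0
  -4 + 5 = 1
  -4 + 8 = 4
  -4 + 9 = 5
  3 + 4 = 7
  3 + 5 = 8
  3 + 8 = 11
  3 + 9 = 12
  4 + 5 = 9
  4 + 8 = 12
  4 + 9 = 13
  5 + 8 = 13
  5 + 9 = 14
  8 + 9 = 17
Collected distinct sums: {-9, -2, -1, 0, 1, 3, 4, 5, 7, 8, 9, 11, 12, 13, 14, 17}
|A +̂ A| = 16
(Reference bound: |A +̂ A| ≥ 2|A| - 3 for |A| ≥ 2, with |A| = 7 giving ≥ 11.)

|A +̂ A| = 16


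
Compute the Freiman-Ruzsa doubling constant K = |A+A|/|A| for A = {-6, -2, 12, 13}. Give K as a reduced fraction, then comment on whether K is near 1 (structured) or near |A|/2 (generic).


|A| = 4.
Compute A + A by enumerating all 16 pairs.
A + A = {-12, -8, -4, 6, 7, 10, 11, 24, 25, 26}, so |A + A| = 10.
K = |A + A| / |A| = 10/4 = 5/2 ≈ 2.5000.
Reference: AP of size 4 gives K = 7/4 ≈ 1.7500; a fully generic set of size 4 gives K ≈ 2.5000.

|A| = 4, |A + A| = 10, K = 10/4 = 5/2.


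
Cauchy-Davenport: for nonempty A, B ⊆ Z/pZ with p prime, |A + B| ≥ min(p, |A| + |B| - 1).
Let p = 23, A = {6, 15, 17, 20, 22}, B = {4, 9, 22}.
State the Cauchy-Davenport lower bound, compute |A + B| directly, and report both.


Cauchy-Davenport: |A + B| ≥ min(p, |A| + |B| - 1) for A, B nonempty in Z/pZ.
|A| = 5, |B| = 3, p = 23.
CD lower bound = min(23, 5 + 3 - 1) = min(23, 7) = 7.
Compute A + B mod 23 directly:
a = 6: 6+4=10, 6+9=15, 6+22=5
a = 15: 15+4=19, 15+9=1, 15+22=14
a = 17: 17+4=21, 17+9=3, 17+22=16
a = 20: 20+4=1, 20+9=6, 20+22=19
a = 22: 22+4=3, 22+9=8, 22+22=21
A + B = {1, 3, 5, 6, 8, 10, 14, 15, 16, 19, 21}, so |A + B| = 11.
Verify: 11 ≥ 7? Yes ✓.

CD lower bound = 7, actual |A + B| = 11.


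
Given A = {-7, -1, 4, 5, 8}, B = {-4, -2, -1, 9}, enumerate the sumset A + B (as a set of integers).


A + B = {a + b : a ∈ A, b ∈ B}.
Enumerate all |A|·|B| = 5·4 = 20 pairs (a, b) and collect distinct sums.
a = -7: -7+-4=-11, -7+-2=-9, -7+-1=-8, -7+9=2
a = -1: -1+-4=-5, -1+-2=-3, -1+-1=-2, -1+9=8
a = 4: 4+-4=0, 4+-2=2, 4+-1=3, 4+9=13
a = 5: 5+-4=1, 5+-2=3, 5+-1=4, 5+9=14
a = 8: 8+-4=4, 8+-2=6, 8+-1=7, 8+9=17
Collecting distinct sums: A + B = {-11, -9, -8, -5, -3, -2, 0, 1, 2, 3, 4, 6, 7, 8, 13, 14, 17}
|A + B| = 17

A + B = {-11, -9, -8, -5, -3, -2, 0, 1, 2, 3, 4, 6, 7, 8, 13, 14, 17}


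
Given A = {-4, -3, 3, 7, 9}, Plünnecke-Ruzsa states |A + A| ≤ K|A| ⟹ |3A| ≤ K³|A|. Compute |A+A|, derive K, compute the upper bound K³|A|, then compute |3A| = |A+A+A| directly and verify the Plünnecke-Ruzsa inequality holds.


|A| = 5.
Step 1: Compute A + A by enumerating all 25 pairs.
A + A = {-8, -7, -6, -1, 0, 3, 4, 5, 6, 10, 12, 14, 16, 18}, so |A + A| = 14.
Step 2: Doubling constant K = |A + A|/|A| = 14/5 = 14/5 ≈ 2.8000.
Step 3: Plünnecke-Ruzsa gives |3A| ≤ K³·|A| = (2.8000)³ · 5 ≈ 109.7600.
Step 4: Compute 3A = A + A + A directly by enumerating all triples (a,b,c) ∈ A³; |3A| = 28.
Step 5: Check 28 ≤ 109.7600? Yes ✓.

K = 14/5, Plünnecke-Ruzsa bound K³|A| ≈ 109.7600, |3A| = 28, inequality holds.


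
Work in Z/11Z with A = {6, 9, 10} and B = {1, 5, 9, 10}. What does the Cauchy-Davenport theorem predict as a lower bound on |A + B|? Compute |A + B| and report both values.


Cauchy-Davenport: |A + B| ≥ min(p, |A| + |B| - 1) for A, B nonempty in Z/pZ.
|A| = 3, |B| = 4, p = 11.
CD lower bound = min(11, 3 + 4 - 1) = min(11, 6) = 6.
Compute A + B mod 11 directly:
a = 6: 6+1=7, 6+5=0, 6+9=4, 6+10=5
a = 9: 9+1=10, 9+5=3, 9+9=7, 9+10=8
a = 10: 10+1=0, 10+5=4, 10+9=8, 10+10=9
A + B = {0, 3, 4, 5, 7, 8, 9, 10}, so |A + B| = 8.
Verify: 8 ≥ 6? Yes ✓.

CD lower bound = 6, actual |A + B| = 8.


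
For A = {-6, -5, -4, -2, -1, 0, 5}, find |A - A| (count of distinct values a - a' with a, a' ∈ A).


A - A = {a - a' : a, a' ∈ A}; |A| = 7.
Bounds: 2|A|-1 ≤ |A - A| ≤ |A|² - |A| + 1, i.e. 13 ≤ |A - A| ≤ 43.
Note: 0 ∈ A - A always (from a - a). The set is symmetric: if d ∈ A - A then -d ∈ A - A.
Enumerate nonzero differences d = a - a' with a > a' (then include -d):
Positive differences: {1, 2, 3, 4, 5, 6, 7, 9, 10, 11}
Full difference set: {0} ∪ (positive diffs) ∪ (negative diffs).
|A - A| = 1 + 2·10 = 21 (matches direct enumeration: 21).

|A - A| = 21


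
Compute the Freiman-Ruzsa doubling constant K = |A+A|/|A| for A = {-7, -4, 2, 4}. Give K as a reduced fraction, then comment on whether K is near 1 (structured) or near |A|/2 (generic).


|A| = 4.
Compute A + A by enumerating all 16 pairs.
A + A = {-14, -11, -8, -5, -3, -2, 0, 4, 6, 8}, so |A + A| = 10.
K = |A + A| / |A| = 10/4 = 5/2 ≈ 2.5000.
Reference: AP of size 4 gives K = 7/4 ≈ 1.7500; a fully generic set of size 4 gives K ≈ 2.5000.

|A| = 4, |A + A| = 10, K = 10/4 = 5/2.


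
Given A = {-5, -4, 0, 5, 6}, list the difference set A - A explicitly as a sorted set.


A - A = {a - a' : a, a' ∈ A}.
Compute a - a' for each ordered pair (a, a'):
a = -5: -5--5=0, -5--4=-1, -5-0=-5, -5-5=-10, -5-6=-11
a = -4: -4--5=1, -4--4=0, -4-0=-4, -4-5=-9, -4-6=-10
a = 0: 0--5=5, 0--4=4, 0-0=0, 0-5=-5, 0-6=-6
a = 5: 5--5=10, 5--4=9, 5-0=5, 5-5=0, 5-6=-1
a = 6: 6--5=11, 6--4=10, 6-0=6, 6-5=1, 6-6=0
Collecting distinct values (and noting 0 appears from a-a):
A - A = {-11, -10, -9, -6, -5, -4, -1, 0, 1, 4, 5, 6, 9, 10, 11}
|A - A| = 15

A - A = {-11, -10, -9, -6, -5, -4, -1, 0, 1, 4, 5, 6, 9, 10, 11}


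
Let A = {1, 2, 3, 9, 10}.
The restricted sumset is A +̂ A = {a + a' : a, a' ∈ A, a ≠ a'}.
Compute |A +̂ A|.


Restricted sumset: A +̂ A = {a + a' : a ∈ A, a' ∈ A, a ≠ a'}.
Equivalently, take A + A and drop any sum 2a that is achievable ONLY as a + a for a ∈ A (i.e. sums representable only with equal summands).
Enumerate pairs (a, a') with a < a' (symmetric, so each unordered pair gives one sum; this covers all a ≠ a'):
  1 + 2 = 3
  1 + 3 = 4
  1 + 9 = 10
  1 + 10 = 11
  2 + 3 = 5
  2 + 9 = 11
  2 + 10 = 12
  3 + 9 = 12
  3 + 10 = 13
  9 + 10 = 19
Collected distinct sums: {3, 4, 5, 10, 11, 12, 13, 19}
|A +̂ A| = 8
(Reference bound: |A +̂ A| ≥ 2|A| - 3 for |A| ≥ 2, with |A| = 5 giving ≥ 7.)

|A +̂ A| = 8


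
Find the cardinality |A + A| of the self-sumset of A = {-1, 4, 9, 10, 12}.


A + A = {a + a' : a, a' ∈ A}; |A| = 5.
General bounds: 2|A| - 1 ≤ |A + A| ≤ |A|(|A|+1)/2, i.e. 9 ≤ |A + A| ≤ 15.
Lower bound 2|A|-1 is attained iff A is an arithmetic progression.
Enumerate sums a + a' for a ≤ a' (symmetric, so this suffices):
a = -1: -1+-1=-2, -1+4=3, -1+9=8, -1+10=9, -1+12=11
a = 4: 4+4=8, 4+9=13, 4+10=14, 4+12=16
a = 9: 9+9=18, 9+10=19, 9+12=21
a = 10: 10+10=20, 10+12=22
a = 12: 12+12=24
Distinct sums: {-2, 3, 8, 9, 11, 13, 14, 16, 18, 19, 20, 21, 22, 24}
|A + A| = 14

|A + A| = 14


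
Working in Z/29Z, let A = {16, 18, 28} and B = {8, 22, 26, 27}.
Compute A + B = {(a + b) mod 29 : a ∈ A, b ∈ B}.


Work in Z/29Z: reduce every sum a + b modulo 29.
Enumerate all 12 pairs:
a = 16: 16+8=24, 16+22=9, 16+26=13, 16+27=14
a = 18: 18+8=26, 18+22=11, 18+26=15, 18+27=16
a = 28: 28+8=7, 28+22=21, 28+26=25, 28+27=26
Distinct residues collected: {7, 9, 11, 13, 14, 15, 16, 21, 24, 25, 26}
|A + B| = 11 (out of 29 total residues).

A + B = {7, 9, 11, 13, 14, 15, 16, 21, 24, 25, 26}


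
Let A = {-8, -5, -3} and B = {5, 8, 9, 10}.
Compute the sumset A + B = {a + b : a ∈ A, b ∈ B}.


A + B = {a + b : a ∈ A, b ∈ B}.
Enumerate all |A|·|B| = 3·4 = 12 pairs (a, b) and collect distinct sums.
a = -8: -8+5=-3, -8+8=0, -8+9=1, -8+10=2
a = -5: -5+5=0, -5+8=3, -5+9=4, -5+10=5
a = -3: -3+5=2, -3+8=5, -3+9=6, -3+10=7
Collecting distinct sums: A + B = {-3, 0, 1, 2, 3, 4, 5, 6, 7}
|A + B| = 9

A + B = {-3, 0, 1, 2, 3, 4, 5, 6, 7}


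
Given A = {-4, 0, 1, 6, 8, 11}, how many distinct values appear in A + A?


A + A = {a + a' : a, a' ∈ A}; |A| = 6.
General bounds: 2|A| - 1 ≤ |A + A| ≤ |A|(|A|+1)/2, i.e. 11 ≤ |A + A| ≤ 21.
Lower bound 2|A|-1 is attained iff A is an arithmetic progression.
Enumerate sums a + a' for a ≤ a' (symmetric, so this suffices):
a = -4: -4+-4=-8, -4+0=-4, -4+1=-3, -4+6=2, -4+8=4, -4+11=7
a = 0: 0+0=0, 0+1=1, 0+6=6, 0+8=8, 0+11=11
a = 1: 1+1=2, 1+6=7, 1+8=9, 1+11=12
a = 6: 6+6=12, 6+8=14, 6+11=17
a = 8: 8+8=16, 8+11=19
a = 11: 11+11=22
Distinct sums: {-8, -4, -3, 0, 1, 2, 4, 6, 7, 8, 9, 11, 12, 14, 16, 17, 19, 22}
|A + A| = 18

|A + A| = 18


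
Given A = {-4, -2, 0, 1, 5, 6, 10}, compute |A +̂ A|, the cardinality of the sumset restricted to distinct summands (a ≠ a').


Restricted sumset: A +̂ A = {a + a' : a ∈ A, a' ∈ A, a ≠ a'}.
Equivalently, take A + A and drop any sum 2a that is achievable ONLY as a + a for a ∈ A (i.e. sums representable only with equal summands).
Enumerate pairs (a, a') with a < a' (symmetric, so each unordered pair gives one sum; this covers all a ≠ a'):
  -4 + -2 = -6
  -4 + 0 = -4
  -4 + 1 = -3
  -4 + 5 = 1
  -4 + 6 = 2
  -4 + 10 = 6
  -2 + 0 = -2
  -2 + 1 = -1
  -2 + 5 = 3
  -2 + 6 = 4
  -2 + 10 = 8
  0 + 1 = 1
  0 + 5 = 5
  0 + 6 = 6
  0 + 10 = 10
  1 + 5 = 6
  1 + 6 = 7
  1 + 10 = 11
  5 + 6 = 11
  5 + 10 = 15
  6 + 10 = 16
Collected distinct sums: {-6, -4, -3, -2, -1, 1, 2, 3, 4, 5, 6, 7, 8, 10, 11, 15, 16}
|A +̂ A| = 17
(Reference bound: |A +̂ A| ≥ 2|A| - 3 for |A| ≥ 2, with |A| = 7 giving ≥ 11.)

|A +̂ A| = 17


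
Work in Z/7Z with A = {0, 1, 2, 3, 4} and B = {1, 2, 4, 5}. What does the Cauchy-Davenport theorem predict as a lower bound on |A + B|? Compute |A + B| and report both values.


Cauchy-Davenport: |A + B| ≥ min(p, |A| + |B| - 1) for A, B nonempty in Z/pZ.
|A| = 5, |B| = 4, p = 7.
CD lower bound = min(7, 5 + 4 - 1) = min(7, 8) = 7.
Compute A + B mod 7 directly:
a = 0: 0+1=1, 0+2=2, 0+4=4, 0+5=5
a = 1: 1+1=2, 1+2=3, 1+4=5, 1+5=6
a = 2: 2+1=3, 2+2=4, 2+4=6, 2+5=0
a = 3: 3+1=4, 3+2=5, 3+4=0, 3+5=1
a = 4: 4+1=5, 4+2=6, 4+4=1, 4+5=2
A + B = {0, 1, 2, 3, 4, 5, 6}, so |A + B| = 7.
Verify: 7 ≥ 7? Yes ✓.

CD lower bound = 7, actual |A + B| = 7.


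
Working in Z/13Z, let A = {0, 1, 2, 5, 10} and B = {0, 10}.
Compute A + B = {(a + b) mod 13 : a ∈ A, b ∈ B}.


Work in Z/13Z: reduce every sum a + b modulo 13.
Enumerate all 10 pairs:
a = 0: 0+0=0, 0+10=10
a = 1: 1+0=1, 1+10=11
a = 2: 2+0=2, 2+10=12
a = 5: 5+0=5, 5+10=2
a = 10: 10+0=10, 10+10=7
Distinct residues collected: {0, 1, 2, 5, 7, 10, 11, 12}
|A + B| = 8 (out of 13 total residues).

A + B = {0, 1, 2, 5, 7, 10, 11, 12}


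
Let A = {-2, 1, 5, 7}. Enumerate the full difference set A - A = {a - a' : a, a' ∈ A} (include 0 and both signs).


A - A = {a - a' : a, a' ∈ A}.
Compute a - a' for each ordered pair (a, a'):
a = -2: -2--2=0, -2-1=-3, -2-5=-7, -2-7=-9
a = 1: 1--2=3, 1-1=0, 1-5=-4, 1-7=-6
a = 5: 5--2=7, 5-1=4, 5-5=0, 5-7=-2
a = 7: 7--2=9, 7-1=6, 7-5=2, 7-7=0
Collecting distinct values (and noting 0 appears from a-a):
A - A = {-9, -7, -6, -4, -3, -2, 0, 2, 3, 4, 6, 7, 9}
|A - A| = 13

A - A = {-9, -7, -6, -4, -3, -2, 0, 2, 3, 4, 6, 7, 9}


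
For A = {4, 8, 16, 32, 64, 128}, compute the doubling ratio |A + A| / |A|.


|A| = 6.
Compute A + A by enumerating all 36 pairs.
A + A = {8, 12, 16, 20, 24, 32, 36, 40, 48, 64, 68, 72, 80, 96, 128, 132, 136, 144, 160, 192, 256}, so |A + A| = 21.
K = |A + A| / |A| = 21/6 = 7/2 ≈ 3.5000.
Reference: AP of size 6 gives K = 11/6 ≈ 1.8333; a fully generic set of size 6 gives K ≈ 3.5000.

|A| = 6, |A + A| = 21, K = 21/6 = 7/2.


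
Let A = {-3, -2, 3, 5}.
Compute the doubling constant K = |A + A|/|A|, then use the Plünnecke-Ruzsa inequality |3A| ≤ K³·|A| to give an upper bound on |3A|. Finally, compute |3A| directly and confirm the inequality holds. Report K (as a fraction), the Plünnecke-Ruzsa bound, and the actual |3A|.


|A| = 4.
Step 1: Compute A + A by enumerating all 16 pairs.
A + A = {-6, -5, -4, 0, 1, 2, 3, 6, 8, 10}, so |A + A| = 10.
Step 2: Doubling constant K = |A + A|/|A| = 10/4 = 10/4 ≈ 2.5000.
Step 3: Plünnecke-Ruzsa gives |3A| ≤ K³·|A| = (2.5000)³ · 4 ≈ 62.5000.
Step 4: Compute 3A = A + A + A directly by enumerating all triples (a,b,c) ∈ A³; |3A| = 19.
Step 5: Check 19 ≤ 62.5000? Yes ✓.

K = 10/4, Plünnecke-Ruzsa bound K³|A| ≈ 62.5000, |3A| = 19, inequality holds.


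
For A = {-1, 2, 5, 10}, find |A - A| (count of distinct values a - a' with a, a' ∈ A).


A - A = {a - a' : a, a' ∈ A}; |A| = 4.
Bounds: 2|A|-1 ≤ |A - A| ≤ |A|² - |A| + 1, i.e. 7 ≤ |A - A| ≤ 13.
Note: 0 ∈ A - A always (from a - a). The set is symmetric: if d ∈ A - A then -d ∈ A - A.
Enumerate nonzero differences d = a - a' with a > a' (then include -d):
Positive differences: {3, 5, 6, 8, 11}
Full difference set: {0} ∪ (positive diffs) ∪ (negative diffs).
|A - A| = 1 + 2·5 = 11 (matches direct enumeration: 11).

|A - A| = 11


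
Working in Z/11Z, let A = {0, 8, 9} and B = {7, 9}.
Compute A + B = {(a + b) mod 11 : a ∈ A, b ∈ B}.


Work in Z/11Z: reduce every sum a + b modulo 11.
Enumerate all 6 pairs:
a = 0: 0+7=7, 0+9=9
a = 8: 8+7=4, 8+9=6
a = 9: 9+7=5, 9+9=7
Distinct residues collected: {4, 5, 6, 7, 9}
|A + B| = 5 (out of 11 total residues).

A + B = {4, 5, 6, 7, 9}


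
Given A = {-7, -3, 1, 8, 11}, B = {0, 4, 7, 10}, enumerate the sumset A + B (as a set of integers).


A + B = {a + b : a ∈ A, b ∈ B}.
Enumerate all |A|·|B| = 5·4 = 20 pairs (a, b) and collect distinct sums.
a = -7: -7+0=-7, -7+4=-3, -7+7=0, -7+10=3
a = -3: -3+0=-3, -3+4=1, -3+7=4, -3+10=7
a = 1: 1+0=1, 1+4=5, 1+7=8, 1+10=11
a = 8: 8+0=8, 8+4=12, 8+7=15, 8+10=18
a = 11: 11+0=11, 11+4=15, 11+7=18, 11+10=21
Collecting distinct sums: A + B = {-7, -3, 0, 1, 3, 4, 5, 7, 8, 11, 12, 15, 18, 21}
|A + B| = 14

A + B = {-7, -3, 0, 1, 3, 4, 5, 7, 8, 11, 12, 15, 18, 21}


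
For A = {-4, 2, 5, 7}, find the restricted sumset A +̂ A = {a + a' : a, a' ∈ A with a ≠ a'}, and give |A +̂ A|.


Restricted sumset: A +̂ A = {a + a' : a ∈ A, a' ∈ A, a ≠ a'}.
Equivalently, take A + A and drop any sum 2a that is achievable ONLY as a + a for a ∈ A (i.e. sums representable only with equal summands).
Enumerate pairs (a, a') with a < a' (symmetric, so each unordered pair gives one sum; this covers all a ≠ a'):
  -4 + 2 = -2
  -4 + 5 = 1
  -4 + 7 = 3
  2 + 5 = 7
  2 + 7 = 9
  5 + 7 = 12
Collected distinct sums: {-2, 1, 3, 7, 9, 12}
|A +̂ A| = 6
(Reference bound: |A +̂ A| ≥ 2|A| - 3 for |A| ≥ 2, with |A| = 4 giving ≥ 5.)

|A +̂ A| = 6


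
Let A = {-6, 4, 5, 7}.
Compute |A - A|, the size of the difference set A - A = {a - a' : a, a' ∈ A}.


A - A = {a - a' : a, a' ∈ A}; |A| = 4.
Bounds: 2|A|-1 ≤ |A - A| ≤ |A|² - |A| + 1, i.e. 7 ≤ |A - A| ≤ 13.
Note: 0 ∈ A - A always (from a - a). The set is symmetric: if d ∈ A - A then -d ∈ A - A.
Enumerate nonzero differences d = a - a' with a > a' (then include -d):
Positive differences: {1, 2, 3, 10, 11, 13}
Full difference set: {0} ∪ (positive diffs) ∪ (negative diffs).
|A - A| = 1 + 2·6 = 13 (matches direct enumeration: 13).

|A - A| = 13


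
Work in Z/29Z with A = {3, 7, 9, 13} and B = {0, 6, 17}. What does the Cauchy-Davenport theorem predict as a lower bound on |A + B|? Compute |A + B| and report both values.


Cauchy-Davenport: |A + B| ≥ min(p, |A| + |B| - 1) for A, B nonempty in Z/pZ.
|A| = 4, |B| = 3, p = 29.
CD lower bound = min(29, 4 + 3 - 1) = min(29, 6) = 6.
Compute A + B mod 29 directly:
a = 3: 3+0=3, 3+6=9, 3+17=20
a = 7: 7+0=7, 7+6=13, 7+17=24
a = 9: 9+0=9, 9+6=15, 9+17=26
a = 13: 13+0=13, 13+6=19, 13+17=1
A + B = {1, 3, 7, 9, 13, 15, 19, 20, 24, 26}, so |A + B| = 10.
Verify: 10 ≥ 6? Yes ✓.

CD lower bound = 6, actual |A + B| = 10.


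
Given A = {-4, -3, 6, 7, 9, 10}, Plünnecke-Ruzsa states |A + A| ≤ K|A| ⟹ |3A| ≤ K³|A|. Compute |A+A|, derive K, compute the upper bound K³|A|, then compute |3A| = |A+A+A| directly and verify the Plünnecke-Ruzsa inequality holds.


|A| = 6.
Step 1: Compute A + A by enumerating all 36 pairs.
A + A = {-8, -7, -6, 2, 3, 4, 5, 6, 7, 12, 13, 14, 15, 16, 17, 18, 19, 20}, so |A + A| = 18.
Step 2: Doubling constant K = |A + A|/|A| = 18/6 = 18/6 ≈ 3.0000.
Step 3: Plünnecke-Ruzsa gives |3A| ≤ K³·|A| = (3.0000)³ · 6 ≈ 162.0000.
Step 4: Compute 3A = A + A + A directly by enumerating all triples (a,b,c) ∈ A³; |3A| = 34.
Step 5: Check 34 ≤ 162.0000? Yes ✓.

K = 18/6, Plünnecke-Ruzsa bound K³|A| ≈ 162.0000, |3A| = 34, inequality holds.


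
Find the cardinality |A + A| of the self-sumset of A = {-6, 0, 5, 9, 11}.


A + A = {a + a' : a, a' ∈ A}; |A| = 5.
General bounds: 2|A| - 1 ≤ |A + A| ≤ |A|(|A|+1)/2, i.e. 9 ≤ |A + A| ≤ 15.
Lower bound 2|A|-1 is attained iff A is an arithmetic progression.
Enumerate sums a + a' for a ≤ a' (symmetric, so this suffices):
a = -6: -6+-6=-12, -6+0=-6, -6+5=-1, -6+9=3, -6+11=5
a = 0: 0+0=0, 0+5=5, 0+9=9, 0+11=11
a = 5: 5+5=10, 5+9=14, 5+11=16
a = 9: 9+9=18, 9+11=20
a = 11: 11+11=22
Distinct sums: {-12, -6, -1, 0, 3, 5, 9, 10, 11, 14, 16, 18, 20, 22}
|A + A| = 14

|A + A| = 14


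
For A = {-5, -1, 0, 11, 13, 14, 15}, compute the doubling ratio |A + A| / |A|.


|A| = 7.
Compute A + A by enumerating all 49 pairs.
A + A = {-10, -6, -5, -2, -1, 0, 6, 8, 9, 10, 11, 12, 13, 14, 15, 22, 24, 25, 26, 27, 28, 29, 30}, so |A + A| = 23.
K = |A + A| / |A| = 23/7 (already in lowest terms) ≈ 3.2857.
Reference: AP of size 7 gives K = 13/7 ≈ 1.8571; a fully generic set of size 7 gives K ≈ 4.0000.

|A| = 7, |A + A| = 23, K = 23/7.


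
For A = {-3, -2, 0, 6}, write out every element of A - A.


A - A = {a - a' : a, a' ∈ A}.
Compute a - a' for each ordered pair (a, a'):
a = -3: -3--3=0, -3--2=-1, -3-0=-3, -3-6=-9
a = -2: -2--3=1, -2--2=0, -2-0=-2, -2-6=-8
a = 0: 0--3=3, 0--2=2, 0-0=0, 0-6=-6
a = 6: 6--3=9, 6--2=8, 6-0=6, 6-6=0
Collecting distinct values (and noting 0 appears from a-a):
A - A = {-9, -8, -6, -3, -2, -1, 0, 1, 2, 3, 6, 8, 9}
|A - A| = 13

A - A = {-9, -8, -6, -3, -2, -1, 0, 1, 2, 3, 6, 8, 9}


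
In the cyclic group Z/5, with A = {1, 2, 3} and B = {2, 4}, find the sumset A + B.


Work in Z/5Z: reduce every sum a + b modulo 5.
Enumerate all 6 pairs:
a = 1: 1+2=3, 1+4=0
a = 2: 2+2=4, 2+4=1
a = 3: 3+2=0, 3+4=2
Distinct residues collected: {0, 1, 2, 3, 4}
|A + B| = 5 (out of 5 total residues).

A + B = {0, 1, 2, 3, 4}


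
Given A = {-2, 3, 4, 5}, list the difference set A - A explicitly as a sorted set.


A - A = {a - a' : a, a' ∈ A}.
Compute a - a' for each ordered pair (a, a'):
a = -2: -2--2=0, -2-3=-5, -2-4=-6, -2-5=-7
a = 3: 3--2=5, 3-3=0, 3-4=-1, 3-5=-2
a = 4: 4--2=6, 4-3=1, 4-4=0, 4-5=-1
a = 5: 5--2=7, 5-3=2, 5-4=1, 5-5=0
Collecting distinct values (and noting 0 appears from a-a):
A - A = {-7, -6, -5, -2, -1, 0, 1, 2, 5, 6, 7}
|A - A| = 11

A - A = {-7, -6, -5, -2, -1, 0, 1, 2, 5, 6, 7}


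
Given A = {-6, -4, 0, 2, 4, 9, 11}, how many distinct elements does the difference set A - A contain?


A - A = {a - a' : a, a' ∈ A}; |A| = 7.
Bounds: 2|A|-1 ≤ |A - A| ≤ |A|² - |A| + 1, i.e. 13 ≤ |A - A| ≤ 43.
Note: 0 ∈ A - A always (from a - a). The set is symmetric: if d ∈ A - A then -d ∈ A - A.
Enumerate nonzero differences d = a - a' with a > a' (then include -d):
Positive differences: {2, 4, 5, 6, 7, 8, 9, 10, 11, 13, 15, 17}
Full difference set: {0} ∪ (positive diffs) ∪ (negative diffs).
|A - A| = 1 + 2·12 = 25 (matches direct enumeration: 25).

|A - A| = 25


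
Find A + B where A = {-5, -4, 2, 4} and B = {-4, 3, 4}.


A + B = {a + b : a ∈ A, b ∈ B}.
Enumerate all |A|·|B| = 4·3 = 12 pairs (a, b) and collect distinct sums.
a = -5: -5+-4=-9, -5+3=-2, -5+4=-1
a = -4: -4+-4=-8, -4+3=-1, -4+4=0
a = 2: 2+-4=-2, 2+3=5, 2+4=6
a = 4: 4+-4=0, 4+3=7, 4+4=8
Collecting distinct sums: A + B = {-9, -8, -2, -1, 0, 5, 6, 7, 8}
|A + B| = 9

A + B = {-9, -8, -2, -1, 0, 5, 6, 7, 8}


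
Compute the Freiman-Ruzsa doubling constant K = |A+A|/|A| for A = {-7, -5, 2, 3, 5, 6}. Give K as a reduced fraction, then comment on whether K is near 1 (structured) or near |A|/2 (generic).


|A| = 6.
Compute A + A by enumerating all 36 pairs.
A + A = {-14, -12, -10, -5, -4, -3, -2, -1, 0, 1, 4, 5, 6, 7, 8, 9, 10, 11, 12}, so |A + A| = 19.
K = |A + A| / |A| = 19/6 (already in lowest terms) ≈ 3.1667.
Reference: AP of size 6 gives K = 11/6 ≈ 1.8333; a fully generic set of size 6 gives K ≈ 3.5000.

|A| = 6, |A + A| = 19, K = 19/6.


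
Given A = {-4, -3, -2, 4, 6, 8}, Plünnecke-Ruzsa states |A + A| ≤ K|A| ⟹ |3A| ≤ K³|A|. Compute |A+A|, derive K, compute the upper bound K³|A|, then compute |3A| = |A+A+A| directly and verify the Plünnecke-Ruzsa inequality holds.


|A| = 6.
Step 1: Compute A + A by enumerating all 36 pairs.
A + A = {-8, -7, -6, -5, -4, 0, 1, 2, 3, 4, 5, 6, 8, 10, 12, 14, 16}, so |A + A| = 17.
Step 2: Doubling constant K = |A + A|/|A| = 17/6 = 17/6 ≈ 2.8333.
Step 3: Plünnecke-Ruzsa gives |3A| ≤ K³·|A| = (2.8333)³ · 6 ≈ 136.4722.
Step 4: Compute 3A = A + A + A directly by enumerating all triples (a,b,c) ∈ A³; |3A| = 31.
Step 5: Check 31 ≤ 136.4722? Yes ✓.

K = 17/6, Plünnecke-Ruzsa bound K³|A| ≈ 136.4722, |3A| = 31, inequality holds.


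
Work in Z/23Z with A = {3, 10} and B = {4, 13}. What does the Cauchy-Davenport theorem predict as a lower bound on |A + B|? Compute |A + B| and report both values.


Cauchy-Davenport: |A + B| ≥ min(p, |A| + |B| - 1) for A, B nonempty in Z/pZ.
|A| = 2, |B| = 2, p = 23.
CD lower bound = min(23, 2 + 2 - 1) = min(23, 3) = 3.
Compute A + B mod 23 directly:
a = 3: 3+4=7, 3+13=16
a = 10: 10+4=14, 10+13=0
A + B = {0, 7, 14, 16}, so |A + B| = 4.
Verify: 4 ≥ 3? Yes ✓.

CD lower bound = 3, actual |A + B| = 4.


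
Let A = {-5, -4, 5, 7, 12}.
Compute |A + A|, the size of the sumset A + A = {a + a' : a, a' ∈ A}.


A + A = {a + a' : a, a' ∈ A}; |A| = 5.
General bounds: 2|A| - 1 ≤ |A + A| ≤ |A|(|A|+1)/2, i.e. 9 ≤ |A + A| ≤ 15.
Lower bound 2|A|-1 is attained iff A is an arithmetic progression.
Enumerate sums a + a' for a ≤ a' (symmetric, so this suffices):
a = -5: -5+-5=-10, -5+-4=-9, -5+5=0, -5+7=2, -5+12=7
a = -4: -4+-4=-8, -4+5=1, -4+7=3, -4+12=8
a = 5: 5+5=10, 5+7=12, 5+12=17
a = 7: 7+7=14, 7+12=19
a = 12: 12+12=24
Distinct sums: {-10, -9, -8, 0, 1, 2, 3, 7, 8, 10, 12, 14, 17, 19, 24}
|A + A| = 15

|A + A| = 15


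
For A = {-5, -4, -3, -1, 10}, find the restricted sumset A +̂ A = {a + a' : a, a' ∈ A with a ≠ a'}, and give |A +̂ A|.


Restricted sumset: A +̂ A = {a + a' : a ∈ A, a' ∈ A, a ≠ a'}.
Equivalently, take A + A and drop any sum 2a that is achievable ONLY as a + a for a ∈ A (i.e. sums representable only with equal summands).
Enumerate pairs (a, a') with a < a' (symmetric, so each unordered pair gives one sum; this covers all a ≠ a'):
  -5 + -4 = -9
  -5 + -3 = -8
  -5 + -1 = -6
  -5 + 10 = 5
  -4 + -3 = -7
  -4 + -1 = -5
  -4 + 10 = 6
  -3 + -1 = -4
  -3 + 10 = 7
  -1 + 10 = 9
Collected distinct sums: {-9, -8, -7, -6, -5, -4, 5, 6, 7, 9}
|A +̂ A| = 10
(Reference bound: |A +̂ A| ≥ 2|A| - 3 for |A| ≥ 2, with |A| = 5 giving ≥ 7.)

|A +̂ A| = 10


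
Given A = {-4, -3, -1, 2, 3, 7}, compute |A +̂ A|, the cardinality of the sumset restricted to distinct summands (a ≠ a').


Restricted sumset: A +̂ A = {a + a' : a ∈ A, a' ∈ A, a ≠ a'}.
Equivalently, take A + A and drop any sum 2a that is achievable ONLY as a + a for a ∈ A (i.e. sums representable only with equal summands).
Enumerate pairs (a, a') with a < a' (symmetric, so each unordered pair gives one sum; this covers all a ≠ a'):
  -4 + -3 = -7
  -4 + -1 = -5
  -4 + 2 = -2
  -4 + 3 = -1
  -4 + 7 = 3
  -3 + -1 = -4
  -3 + 2 = -1
  -3 + 3 = 0
  -3 + 7 = 4
  -1 + 2 = 1
  -1 + 3 = 2
  -1 + 7 = 6
  2 + 3 = 5
  2 + 7 = 9
  3 + 7 = 10
Collected distinct sums: {-7, -5, -4, -2, -1, 0, 1, 2, 3, 4, 5, 6, 9, 10}
|A +̂ A| = 14
(Reference bound: |A +̂ A| ≥ 2|A| - 3 for |A| ≥ 2, with |A| = 6 giving ≥ 9.)

|A +̂ A| = 14


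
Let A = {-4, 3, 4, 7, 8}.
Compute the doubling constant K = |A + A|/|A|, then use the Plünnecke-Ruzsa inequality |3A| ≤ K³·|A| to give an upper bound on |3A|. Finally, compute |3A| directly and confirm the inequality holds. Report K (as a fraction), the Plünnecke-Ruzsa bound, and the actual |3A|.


|A| = 5.
Step 1: Compute A + A by enumerating all 25 pairs.
A + A = {-8, -1, 0, 3, 4, 6, 7, 8, 10, 11, 12, 14, 15, 16}, so |A + A| = 14.
Step 2: Doubling constant K = |A + A|/|A| = 14/5 = 14/5 ≈ 2.8000.
Step 3: Plünnecke-Ruzsa gives |3A| ≤ K³·|A| = (2.8000)³ · 5 ≈ 109.7600.
Step 4: Compute 3A = A + A + A directly by enumerating all triples (a,b,c) ∈ A³; |3A| = 27.
Step 5: Check 27 ≤ 109.7600? Yes ✓.

K = 14/5, Plünnecke-Ruzsa bound K³|A| ≈ 109.7600, |3A| = 27, inequality holds.


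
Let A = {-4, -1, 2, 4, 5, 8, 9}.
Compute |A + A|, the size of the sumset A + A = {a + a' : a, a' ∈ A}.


A + A = {a + a' : a, a' ∈ A}; |A| = 7.
General bounds: 2|A| - 1 ≤ |A + A| ≤ |A|(|A|+1)/2, i.e. 13 ≤ |A + A| ≤ 28.
Lower bound 2|A|-1 is attained iff A is an arithmetic progression.
Enumerate sums a + a' for a ≤ a' (symmetric, so this suffices):
a = -4: -4+-4=-8, -4+-1=-5, -4+2=-2, -4+4=0, -4+5=1, -4+8=4, -4+9=5
a = -1: -1+-1=-2, -1+2=1, -1+4=3, -1+5=4, -1+8=7, -1+9=8
a = 2: 2+2=4, 2+4=6, 2+5=7, 2+8=10, 2+9=11
a = 4: 4+4=8, 4+5=9, 4+8=12, 4+9=13
a = 5: 5+5=10, 5+8=13, 5+9=14
a = 8: 8+8=16, 8+9=17
a = 9: 9+9=18
Distinct sums: {-8, -5, -2, 0, 1, 3, 4, 5, 6, 7, 8, 9, 10, 11, 12, 13, 14, 16, 17, 18}
|A + A| = 20

|A + A| = 20


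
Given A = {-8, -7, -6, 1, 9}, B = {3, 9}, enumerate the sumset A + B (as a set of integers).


A + B = {a + b : a ∈ A, b ∈ B}.
Enumerate all |A|·|B| = 5·2 = 10 pairs (a, b) and collect distinct sums.
a = -8: -8+3=-5, -8+9=1
a = -7: -7+3=-4, -7+9=2
a = -6: -6+3=-3, -6+9=3
a = 1: 1+3=4, 1+9=10
a = 9: 9+3=12, 9+9=18
Collecting distinct sums: A + B = {-5, -4, -3, 1, 2, 3, 4, 10, 12, 18}
|A + B| = 10

A + B = {-5, -4, -3, 1, 2, 3, 4, 10, 12, 18}


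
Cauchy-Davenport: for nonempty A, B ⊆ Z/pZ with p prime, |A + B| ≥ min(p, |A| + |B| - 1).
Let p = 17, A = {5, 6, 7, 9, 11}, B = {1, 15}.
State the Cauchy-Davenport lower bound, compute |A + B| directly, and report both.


Cauchy-Davenport: |A + B| ≥ min(p, |A| + |B| - 1) for A, B nonempty in Z/pZ.
|A| = 5, |B| = 2, p = 17.
CD lower bound = min(17, 5 + 2 - 1) = min(17, 6) = 6.
Compute A + B mod 17 directly:
a = 5: 5+1=6, 5+15=3
a = 6: 6+1=7, 6+15=4
a = 7: 7+1=8, 7+15=5
a = 9: 9+1=10, 9+15=7
a = 11: 11+1=12, 11+15=9
A + B = {3, 4, 5, 6, 7, 8, 9, 10, 12}, so |A + B| = 9.
Verify: 9 ≥ 6? Yes ✓.

CD lower bound = 6, actual |A + B| = 9.


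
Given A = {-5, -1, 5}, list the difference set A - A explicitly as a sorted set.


A - A = {a - a' : a, a' ∈ A}.
Compute a - a' for each ordered pair (a, a'):
a = -5: -5--5=0, -5--1=-4, -5-5=-10
a = -1: -1--5=4, -1--1=0, -1-5=-6
a = 5: 5--5=10, 5--1=6, 5-5=0
Collecting distinct values (and noting 0 appears from a-a):
A - A = {-10, -6, -4, 0, 4, 6, 10}
|A - A| = 7

A - A = {-10, -6, -4, 0, 4, 6, 10}


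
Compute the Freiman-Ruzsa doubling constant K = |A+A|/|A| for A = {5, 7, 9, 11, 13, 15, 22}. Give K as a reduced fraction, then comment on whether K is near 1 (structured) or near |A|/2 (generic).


|A| = 7.
Compute A + A by enumerating all 49 pairs.
A + A = {10, 12, 14, 16, 18, 20, 22, 24, 26, 27, 28, 29, 30, 31, 33, 35, 37, 44}, so |A + A| = 18.
K = |A + A| / |A| = 18/7 (already in lowest terms) ≈ 2.5714.
Reference: AP of size 7 gives K = 13/7 ≈ 1.8571; a fully generic set of size 7 gives K ≈ 4.0000.

|A| = 7, |A + A| = 18, K = 18/7.


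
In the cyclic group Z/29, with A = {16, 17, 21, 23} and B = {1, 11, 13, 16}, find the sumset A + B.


Work in Z/29Z: reduce every sum a + b modulo 29.
Enumerate all 16 pairs:
a = 16: 16+1=17, 16+11=27, 16+13=0, 16+16=3
a = 17: 17+1=18, 17+11=28, 17+13=1, 17+16=4
a = 21: 21+1=22, 21+11=3, 21+13=5, 21+16=8
a = 23: 23+1=24, 23+11=5, 23+13=7, 23+16=10
Distinct residues collected: {0, 1, 3, 4, 5, 7, 8, 10, 17, 18, 22, 24, 27, 28}
|A + B| = 14 (out of 29 total residues).

A + B = {0, 1, 3, 4, 5, 7, 8, 10, 17, 18, 22, 24, 27, 28}


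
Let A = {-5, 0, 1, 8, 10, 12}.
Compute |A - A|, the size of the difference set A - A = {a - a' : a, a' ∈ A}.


A - A = {a - a' : a, a' ∈ A}; |A| = 6.
Bounds: 2|A|-1 ≤ |A - A| ≤ |A|² - |A| + 1, i.e. 11 ≤ |A - A| ≤ 31.
Note: 0 ∈ A - A always (from a - a). The set is symmetric: if d ∈ A - A then -d ∈ A - A.
Enumerate nonzero differences d = a - a' with a > a' (then include -d):
Positive differences: {1, 2, 4, 5, 6, 7, 8, 9, 10, 11, 12, 13, 15, 17}
Full difference set: {0} ∪ (positive diffs) ∪ (negative diffs).
|A - A| = 1 + 2·14 = 29 (matches direct enumeration: 29).

|A - A| = 29
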